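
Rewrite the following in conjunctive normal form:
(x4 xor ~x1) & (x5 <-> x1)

(x4 | ~x1) & (~x4 | x1) & (~x5 | x1) & (~x1 | x5)

(x4 xor ~x1) & (x5 <-> x1)
≡ (x4 | ~x1) & ~(x4 & ~x1) & (x5 <-> x1)   [expand xor]
≡ (x4 | ~x1) & ~(x4 & ~x1) & (x5 -> x1) & (x1 -> x5)   [eliminate <->]
≡ (x4 | ~x1) & ~(x4 & ~x1) & (~x5 | x1) & (x1 -> x5)   [eliminate ->]
≡ (x4 | ~x1) & ~(x4 & ~x1) & (~x5 | x1) & (~x1 | x5)   [eliminate ->]
≡ (x4 | ~x1) & (~x4 | ~~x1) & (~x5 | x1) & (~x1 | x5)   [De Morgan]
≡ (x4 | ~x1) & (~x4 | x1) & (~x5 | x1) & (~x1 | x5)   [double negation]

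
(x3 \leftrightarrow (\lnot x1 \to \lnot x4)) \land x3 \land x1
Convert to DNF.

x1 \land x3

(x3 \leftrightarrow (\lnot x1 \to \lnot x4)) \land x3 \land x1
≡ (x3 \to (\lnot x1 \to \lnot x4)) \land ((\lnot x1 \to \lnot x4) \to x3) \land x3 \land x1   — eliminate \leftrightarrow
≡ (\lnot x3 \lor (\lnot x1 \to \lnot x4)) \land ((\lnot x1 \to \lnot x4) \to x3) \land x3 \land x1   — eliminate \to
≡ (\lnot x3 \lor \lnot \lnot x1 \lor \lnot x4) \land ((\lnot x1 \to \lnot x4) \to x3) \land x3 \land x1   — eliminate \to
≡ (\lnot x3 \lor \lnot \lnot x1 \lor \lnot x4) \land (\lnot (\lnot x1 \to \lnot x4) \lor x3) \land x3 \land x1   — eliminate \to
≡ (\lnot x3 \lor \lnot \lnot x1 \lor \lnot x4) \land (\lnot (\lnot \lnot x1 \lor \lnot x4) \lor x3) \land x3 \land x1   — eliminate \to
≡ (\lnot x3 \lor x1 \lor \lnot x4) \land (\lnot (\lnot \lnot x1 \lor \lnot x4) \lor x3) \land x3 \land x1   — double negation
≡ (\lnot x3 \lor x1 \lor \lnot x4) \land ((\lnot \lnot \lnot x1 \land \lnot \lnot x4) \lor x3) \land x3 \land x1   — De Morgan
≡ (\lnot x3 \lor x1 \lor \lnot x4) \land ((\lnot x1 \land \lnot \lnot x4) \lor x3) \land x3 \land x1   — double negation
≡ (\lnot x3 \lor x1 \lor \lnot x4) \land ((\lnot x1 \land x4) \lor x3) \land x3 \land x1   — double negation
≡ (\lnot x3 \land \lnot x1 \land x4 \land x3 \land x1) \lor (\lnot x3 \land x3 \land x3 \land x1) \lor (x1 \land \lnot x1 \land x4 \land x3 \land x1) \lor (x1 \land x3 \land x3 \land x1) \lor (\lnot x4 \land \lnot x1 \land x4 \land x3 \land x1) \lor (\lnot x4 \land x3 \land x3 \land x1)   — distribute \land over \lor
≡ x1 \land x3   — simplify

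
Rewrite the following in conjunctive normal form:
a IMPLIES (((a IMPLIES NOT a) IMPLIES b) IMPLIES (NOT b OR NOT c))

NOT a OR NOT b OR NOT c

a IMPLIES (((a IMPLIES NOT a) IMPLIES b) IMPLIES (NOT b OR NOT c))
= NOT a OR (((a IMPLIES NOT a) IMPLIES b) IMPLIES (NOT b OR NOT c))   — eliminate IMPLIES
= NOT a OR NOT ((a IMPLIES NOT a) IMPLIES b) OR NOT b OR NOT c   — eliminate IMPLIES
= NOT a OR NOT (NOT (a IMPLIES NOT a) OR b) OR NOT b OR NOT c   — eliminate IMPLIES
= NOT a OR NOT (NOT (NOT a OR NOT a) OR b) OR NOT b OR NOT c   — eliminate IMPLIES
= NOT a OR (NOT NOT (NOT a OR NOT a) AND NOT b) OR NOT b OR NOT c   — De Morgan
= NOT a OR ((NOT a OR NOT a) AND NOT b) OR NOT b OR NOT c   — double negation
= (NOT a OR NOT a OR NOT a OR NOT b OR NOT c) AND (NOT a OR NOT b OR NOT b OR NOT c)   — distribute OR over AND
= NOT a OR NOT b OR NOT c   — simplify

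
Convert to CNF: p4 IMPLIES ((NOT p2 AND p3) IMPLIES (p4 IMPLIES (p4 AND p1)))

p4 IMPLIES ((NOT p2 AND p3) IMPLIES (p4 IMPLIES (p4 AND p1)))
⇔ NOT p4 OR ((NOT p2 AND p3) IMPLIES (p4 IMPLIES (p4 AND p1)))   [eliminate IMPLIES]
⇔ NOT p4 OR NOT (NOT p2 AND p3) OR (p4 IMPLIES (p4 AND p1))   [eliminate IMPLIES]
⇔ NOT p4 OR NOT (NOT p2 AND p3) OR NOT p4 OR (p4 AND p1)   [eliminate IMPLIES]
⇔ NOT p4 OR NOT NOT p2 OR NOT p3 OR NOT p4 OR (p4 AND p1)   [De Morgan]
⇔ NOT p4 OR p2 OR NOT p3 OR NOT p4 OR (p4 AND p1)   [double negation]
⇔ (NOT p4 OR p2 OR NOT p3 OR NOT p4 OR p4) AND (NOT p4 OR p2 OR NOT p3 OR NOT p4 OR p1)   [distribute OR over AND]
⇔ NOT p4 OR p2 OR NOT p3 OR p1   [simplify]

NOT p4 OR p2 OR NOT p3 OR p1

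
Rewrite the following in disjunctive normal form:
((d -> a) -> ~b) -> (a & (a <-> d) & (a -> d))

((d -> a) -> ~b) -> (a & (a <-> d) & (a -> d))
≡ ~((d -> a) -> ~b) | (a & (a <-> d) & (a -> d))   [eliminate ->]
≡ ~(~(d -> a) | ~b) | (a & (a <-> d) & (a -> d))   [eliminate ->]
≡ ~(~(~d | a) | ~b) | (a & (a <-> d) & (a -> d))   [eliminate ->]
≡ ~(~(~d | a) | ~b) | (a & (a -> d) & (d -> a) & (a -> d))   [eliminate <->]
≡ ~(~(~d | a) | ~b) | (a & (~a | d) & (d -> a) & (a -> d))   [eliminate ->]
≡ ~(~(~d | a) | ~b) | (a & (~a | d) & (~d | a) & (a -> d))   [eliminate ->]
≡ ~(~(~d | a) | ~b) | (a & (~a | d) & (~d | a) & (~a | d))   [eliminate ->]
≡ (~~(~d | a) & ~~b) | (a & (~a | d) & (~d | a) & (~a | d))   [De Morgan]
≡ ((~d | a) & ~~b) | (a & (~a | d) & (~d | a) & (~a | d))   [double negation]
≡ ((~d | a) & b) | (a & (~a | d) & (~d | a) & (~a | d))   [double negation]
≡ (~d & b) | (a & b) | (a & ~a & ~d & ~a) | (a & ~a & ~d & d) | (a & ~a & a & ~a) | (a & ~a & a & d) | (a & d & ~d & ~a) | (a & d & ~d & d) | (a & d & a & ~a) | (a & d & a & d)   [distribute & over |]
≡ (~d & b) | (a & b) | (a & d)   [simplify]

(~d & b) | (a & b) | (a & d)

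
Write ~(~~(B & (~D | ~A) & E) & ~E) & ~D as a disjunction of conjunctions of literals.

~(~~(B & (~D | ~A) & E) & ~E) & ~D
⇔ (~~~(B & (~D | ~A) & E) | ~~E) & ~D   — De Morgan
⇔ (~(B & (~D | ~A) & E) | ~~E) & ~D   — double negation
⇔ (~B | ~(~D | ~A) | ~E | ~~E) & ~D   — De Morgan
⇔ (~B | (~~D & ~~A) | ~E | ~~E) & ~D   — De Morgan
⇔ (~B | (D & ~~A) | ~E | ~~E) & ~D   — double negation
⇔ (~B | (D & A) | ~E | ~~E) & ~D   — double negation
⇔ (~B | (D & A) | ~E | E) & ~D   — double negation
⇔ (~B & ~D) | (D & A & ~D) | (~E & ~D) | (E & ~D)   — distribute & over |
⇔ (~B & ~D) | (~E & ~D) | (E & ~D)   — simplify

(~B & ~D) | (~E & ~D) | (E & ~D)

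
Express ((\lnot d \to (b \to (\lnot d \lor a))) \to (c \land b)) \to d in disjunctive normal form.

\lnot b \lor (\lnot d \land \lnot c) \lor (a \land \lnot c) \lor d

((\lnot d \to (b \to (\lnot d \lor a))) \to (c \land b)) \to d
≡ \lnot ((\lnot d \to (b \to (\lnot d \lor a))) \to (c \land b)) \lor d   [eliminate \to]
≡ \lnot (\lnot (\lnot d \to (b \to (\lnot d \lor a))) \lor (c \land b)) \lor d   [eliminate \to]
≡ \lnot (\lnot (\lnot \lnot d \lor (b \to (\lnot d \lor a))) \lor (c \land b)) \lor d   [eliminate \to]
≡ \lnot (\lnot (\lnot \lnot d \lor \lnot b \lor \lnot d \lor a) \lor (c \land b)) \lor d   [eliminate \to]
≡ (\lnot \lnot (\lnot \lnot d \lor \lnot b \lor \lnot d \lor a) \land \lnot (c \land b)) \lor d   [De Morgan]
≡ ((\lnot \lnot d \lor \lnot b \lor \lnot d \lor a) \land \lnot (c \land b)) \lor d   [double negation]
≡ ((d \lor \lnot b \lor \lnot d \lor a) \land \lnot (c \land b)) \lor d   [double negation]
≡ ((d \lor \lnot b \lor \lnot d \lor a) \land (\lnot c \lor \lnot b)) \lor d   [De Morgan]
≡ (d \land \lnot c) \lor (d \land \lnot b) \lor (\lnot b \land \lnot c) \lor (\lnot b \land \lnot b) \lor (\lnot d \land \lnot c) \lor (\lnot d \land \lnot b) \lor (a \land \lnot c) \lor (a \land \lnot b) \lor d   [distribute \land over \lor]
≡ \lnot b \lor (\lnot d \land \lnot c) \lor (a \land \lnot c) \lor d   [simplify]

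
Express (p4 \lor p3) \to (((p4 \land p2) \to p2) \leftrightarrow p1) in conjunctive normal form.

(p4 \lor p3) \to (((p4 \land p2) \to p2) \leftrightarrow p1)
≡ \lnot (p4 \lor p3) \lor (((p4 \land p2) \to p2) \leftrightarrow p1)   [eliminate \to]
≡ \lnot (p4 \lor p3) \lor ((((p4 \land p2) \to p2) \to p1) \land (p1 \to ((p4 \land p2) \to p2)))   [eliminate \leftrightarrow]
≡ \lnot (p4 \lor p3) \lor ((\lnot ((p4 \land p2) \to p2) \lor p1) \land (p1 \to ((p4 \land p2) \to p2)))   [eliminate \to]
≡ \lnot (p4 \lor p3) \lor ((\lnot (\lnot (p4 \land p2) \lor p2) \lor p1) \land (p1 \to ((p4 \land p2) \to p2)))   [eliminate \to]
≡ \lnot (p4 \lor p3) \lor ((\lnot (\lnot (p4 \land p2) \lor p2) \lor p1) \land (\lnot p1 \lor ((p4 \land p2) \to p2)))   [eliminate \to]
≡ \lnot (p4 \lor p3) \lor ((\lnot (\lnot (p4 \land p2) \lor p2) \lor p1) \land (\lnot p1 \lor \lnot (p4 \land p2) \lor p2))   [eliminate \to]
≡ (\lnot p4 \land \lnot p3) \lor ((\lnot (\lnot (p4 \land p2) \lor p2) \lor p1) \land (\lnot p1 \lor \lnot (p4 \land p2) \lor p2))   [De Morgan]
≡ (\lnot p4 \land \lnot p3) \lor (((\lnot \lnot (p4 \land p2) \land \lnot p2) \lor p1) \land (\lnot p1 \lor \lnot (p4 \land p2) \lor p2))   [De Morgan]
≡ (\lnot p4 \land \lnot p3) \lor (((p4 \land p2 \land \lnot p2) \lor p1) \land (\lnot p1 \lor \lnot (p4 \land p2) \lor p2))   [double negation]
≡ (\lnot p4 \land \lnot p3) \lor (((p4 \land p2 \land \lnot p2) \lor p1) \land (\lnot p1 \lor \lnot p4 \lor \lnot p2 \lor p2))   [De Morgan]
≡ (\lnot p4 \lor p4 \lor p1) \land (\lnot p4 \lor p2 \lor p1) \land (\lnot p4 \lor \lnot p2 \lor p1) \land (\lnot p4 \lor \lnot p1 \lor \lnot p4 \lor \lnot p2 \lor p2) \land (\lnot p3 \lor p4 \lor p1) \land (\lnot p3 \lor p2 \lor p1) \land (\lnot p3 \lor \lnot p2 \lor p1) \land (\lnot p3 \lor \lnot p1 \lor \lnot p4 \lor \lnot p2 \lor p2)   [distribute \lor over \land]
≡ (\lnot p4 \lor p2 \lor p1) \land (\lnot p4 \lor \lnot p2 \lor p1) \land (\lnot p3 \lor p4 \lor p1) \land (\lnot p3 \lor p2 \lor p1) \land (\lnot p3 \lor \lnot p2 \lor p1)   [simplify]

(\lnot p4 \lor p2 \lor p1) \land (\lnot p4 \lor \lnot p2 \lor p1) \land (\lnot p3 \lor p4 \lor p1) \land (\lnot p3 \lor p2 \lor p1) \land (\lnot p3 \lor \lnot p2 \lor p1)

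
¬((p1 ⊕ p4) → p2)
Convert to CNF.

¬((p1 ⊕ p4) → p2)
≡ ¬(¬(p1 ⊕ p4) ∨ p2)   [eliminate →]
≡ ¬(¬((p1 ∨ p4) ∧ ¬(p1 ∧ p4)) ∨ p2)   [expand ⊕]
≡ ¬¬((p1 ∨ p4) ∧ ¬(p1 ∧ p4)) ∧ ¬p2   [De Morgan]
≡ (p1 ∨ p4) ∧ ¬(p1 ∧ p4) ∧ ¬p2   [double negation]
≡ (p1 ∨ p4) ∧ (¬p1 ∨ ¬p4) ∧ ¬p2   [De Morgan]

(p1 ∨ p4) ∧ (¬p1 ∨ ¬p4) ∧ ¬p2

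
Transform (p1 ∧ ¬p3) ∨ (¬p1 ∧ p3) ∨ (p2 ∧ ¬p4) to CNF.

(p1 ∧ ¬p3) ∨ (¬p1 ∧ p3) ∨ (p2 ∧ ¬p4)
⇔ (p1 ∨ ¬p1 ∨ p2) ∧ (p1 ∨ ¬p1 ∨ ¬p4) ∧ (p1 ∨ p3 ∨ p2) ∧ (p1 ∨ p3 ∨ ¬p4) ∧ (¬p3 ∨ ¬p1 ∨ p2) ∧ (¬p3 ∨ ¬p1 ∨ ¬p4) ∧ (¬p3 ∨ p3 ∨ p2) ∧ (¬p3 ∨ p3 ∨ ¬p4)   [distribute ∨ over ∧]
⇔ (p1 ∨ p3 ∨ p2) ∧ (p1 ∨ p3 ∨ ¬p4) ∧ (¬p3 ∨ ¬p1 ∨ p2) ∧ (¬p3 ∨ ¬p1 ∨ ¬p4)   [simplify]

(p1 ∨ p3 ∨ p2) ∧ (p1 ∨ p3 ∨ ¬p4) ∧ (¬p3 ∨ ¬p1 ∨ p2) ∧ (¬p3 ∨ ¬p1 ∨ ¬p4)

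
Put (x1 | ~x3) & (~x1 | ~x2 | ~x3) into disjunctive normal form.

(x1 & ~x2) | ~x3

(x1 | ~x3) & (~x1 | ~x2 | ~x3)
⇔ (x1 & ~x1) | (x1 & ~x2) | (x1 & ~x3) | (~x3 & ~x1) | (~x3 & ~x2) | (~x3 & ~x3)
⇔ (x1 & ~x2) | ~x3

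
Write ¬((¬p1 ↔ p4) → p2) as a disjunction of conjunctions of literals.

(p1 ∧ ¬p4 ∧ ¬p2) ∨ (p4 ∧ ¬p1 ∧ ¬p2)

¬((¬p1 ↔ p4) → p2)
⇔ ¬(¬(¬p1 ↔ p4) ∨ p2)   (eliminate →)
⇔ ¬(¬((¬p1 → p4) ∧ (p4 → ¬p1)) ∨ p2)   (eliminate ↔)
⇔ ¬(¬((¬¬p1 ∨ p4) ∧ (p4 → ¬p1)) ∨ p2)   (eliminate →)
⇔ ¬(¬((¬¬p1 ∨ p4) ∧ (¬p4 ∨ ¬p1)) ∨ p2)   (eliminate →)
⇔ ¬¬((¬¬p1 ∨ p4) ∧ (¬p4 ∨ ¬p1)) ∧ ¬p2   (De Morgan)
⇔ (¬¬p1 ∨ p4) ∧ (¬p4 ∨ ¬p1) ∧ ¬p2   (double negation)
⇔ (p1 ∨ p4) ∧ (¬p4 ∨ ¬p1) ∧ ¬p2   (double negation)
⇔ (p1 ∧ ¬p4 ∧ ¬p2) ∨ (p1 ∧ ¬p1 ∧ ¬p2) ∨ (p4 ∧ ¬p4 ∧ ¬p2) ∨ (p4 ∧ ¬p1 ∧ ¬p2)   (distribute ∧ over ∨)
⇔ (p1 ∧ ¬p4 ∧ ¬p2) ∨ (p4 ∧ ¬p1 ∧ ¬p2)   (simplify)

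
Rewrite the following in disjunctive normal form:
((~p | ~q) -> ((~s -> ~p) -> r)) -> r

((~p | ~q) -> ((~s -> ~p) -> r)) -> r
≡ ~((~p | ~q) -> ((~s -> ~p) -> r)) | r
≡ ~(~(~p | ~q) | ((~s -> ~p) -> r)) | r
≡ ~(~(~p | ~q) | ~(~s -> ~p) | r) | r
≡ ~(~(~p | ~q) | ~(~~s | ~p) | r) | r
≡ (~~(~p | ~q) & ~~(~~s | ~p) & ~r) | r
≡ ((~p | ~q) & ~~(~~s | ~p) & ~r) | r
≡ ((~p | ~q) & (~~s | ~p) & ~r) | r
≡ ((~p | ~q) & (s | ~p) & ~r) | r
≡ (~p & s & ~r) | (~p & ~p & ~r) | (~q & s & ~r) | (~q & ~p & ~r) | r
≡ (~p & ~r) | (~q & s & ~r) | r

(~p & ~r) | (~q & s & ~r) | r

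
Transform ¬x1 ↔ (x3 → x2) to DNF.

(x1 ∧ x3 ∧ ¬x2) ∨ (¬x3 ∧ ¬x1) ∨ (x2 ∧ ¬x1)

¬x1 ↔ (x3 → x2)
≡ (¬x1 → (x3 → x2)) ∧ ((x3 → x2) → ¬x1)   [eliminate ↔]
≡ (¬¬x1 ∨ (x3 → x2)) ∧ ((x3 → x2) → ¬x1)   [eliminate →]
≡ (¬¬x1 ∨ ¬x3 ∨ x2) ∧ ((x3 → x2) → ¬x1)   [eliminate →]
≡ (¬¬x1 ∨ ¬x3 ∨ x2) ∧ (¬(x3 → x2) ∨ ¬x1)   [eliminate →]
≡ (¬¬x1 ∨ ¬x3 ∨ x2) ∧ (¬(¬x3 ∨ x2) ∨ ¬x1)   [eliminate →]
≡ (x1 ∨ ¬x3 ∨ x2) ∧ (¬(¬x3 ∨ x2) ∨ ¬x1)   [double negation]
≡ (x1 ∨ ¬x3 ∨ x2) ∧ ((¬¬x3 ∧ ¬x2) ∨ ¬x1)   [De Morgan]
≡ (x1 ∨ ¬x3 ∨ x2) ∧ ((x3 ∧ ¬x2) ∨ ¬x1)   [double negation]
≡ (x1 ∧ x3 ∧ ¬x2) ∨ (x1 ∧ ¬x1) ∨ (¬x3 ∧ x3 ∧ ¬x2) ∨ (¬x3 ∧ ¬x1) ∨ (x2 ∧ x3 ∧ ¬x2) ∨ (x2 ∧ ¬x1)   [distribute ∧ over ∨]
≡ (x1 ∧ x3 ∧ ¬x2) ∨ (¬x3 ∧ ¬x1) ∨ (x2 ∧ ¬x1)   [simplify]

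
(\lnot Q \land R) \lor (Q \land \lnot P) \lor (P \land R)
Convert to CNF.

(R \lor Q) \land (R \lor \lnot P)

(\lnot Q \land R) \lor (Q \land \lnot P) \lor (P \land R)
≡ (\lnot Q \lor Q \lor P) \land (\lnot Q \lor Q \lor R) \land (\lnot Q \lor \lnot P \lor P) \land (\lnot Q \lor \lnot P \lor R) \land (R \lor Q \lor P) \land (R \lor Q \lor R) \land (R \lor \lnot P \lor P) \land (R \lor \lnot P \lor R)   (distribute \lor over \land)
≡ (R \lor Q) \land (R \lor \lnot P)   (simplify)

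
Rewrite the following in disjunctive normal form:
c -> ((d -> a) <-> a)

~c | (d & ~a) | a

c -> ((d -> a) <-> a)
≡ ~c | ((d -> a) <-> a)   — eliminate ->
≡ ~c | (((d -> a) -> a) & (a -> (d -> a)))   — eliminate <->
≡ ~c | ((~(d -> a) | a) & (a -> (d -> a)))   — eliminate ->
≡ ~c | ((~(~d | a) | a) & (a -> (d -> a)))   — eliminate ->
≡ ~c | ((~(~d | a) | a) & (~a | (d -> a)))   — eliminate ->
≡ ~c | ((~(~d | a) | a) & (~a | ~d | a))   — eliminate ->
≡ ~c | (((~~d & ~a) | a) & (~a | ~d | a))   — De Morgan
≡ ~c | (((d & ~a) | a) & (~a | ~d | a))   — double negation
≡ ~c | (d & ~a & ~a) | (d & ~a & ~d) | (d & ~a & a) | (a & ~a) | (a & ~d) | (a & a)   — distribute & over |
≡ ~c | (d & ~a) | a   — simplify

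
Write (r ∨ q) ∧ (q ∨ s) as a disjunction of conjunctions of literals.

(r ∧ s) ∨ q

(r ∨ q) ∧ (q ∨ s)
⇔ (r ∧ q) ∨ (r ∧ s) ∨ (q ∧ q) ∨ (q ∧ s)   [distribute ∧ over ∨]
⇔ (r ∧ s) ∨ q   [simplify]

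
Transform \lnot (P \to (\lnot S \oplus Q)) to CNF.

P \land (S \lor Q) \land (\lnot Q \lor \lnot S)

\lnot (P \to (\lnot S \oplus Q))
= \lnot (\lnot P \lor (\lnot S \oplus Q))   [eliminate \to]
= \lnot (\lnot P \lor ((\lnot S \lor Q) \land \lnot (\lnot S \land Q)))   [expand \oplus]
= \lnot \lnot P \land \lnot ((\lnot S \lor Q) \land \lnot (\lnot S \land Q))   [De Morgan]
= P \land \lnot ((\lnot S \lor Q) \land \lnot (\lnot S \land Q))   [double negation]
= P \land (\lnot (\lnot S \lor Q) \lor \lnot \lnot (\lnot S \land Q))   [De Morgan]
= P \land ((\lnot \lnot S \land \lnot Q) \lor \lnot \lnot (\lnot S \land Q))   [De Morgan]
= P \land ((S \land \lnot Q) \lor \lnot \lnot (\lnot S \land Q))   [double negation]
= P \land ((S \land \lnot Q) \lor (\lnot S \land Q))   [double negation]
= P \land (S \lor \lnot S) \land (S \lor Q) \land (\lnot Q \lor \lnot S) \land (\lnot Q \lor Q)   [distribute \lor over \land]
= P \land (S \lor Q) \land (\lnot Q \lor \lnot S)   [simplify]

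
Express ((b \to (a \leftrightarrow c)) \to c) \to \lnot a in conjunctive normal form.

((b \to (a \leftrightarrow c)) \to c) \to \lnot a
≡ \lnot ((b \to (a \leftrightarrow c)) \to c) \lor \lnot a   [eliminate \to]
≡ \lnot (\lnot (b \to (a \leftrightarrow c)) \lor c) \lor \lnot a   [eliminate \to]
≡ \lnot (\lnot (\lnot b \lor (a \leftrightarrow c)) \lor c) \lor \lnot a   [eliminate \to]
≡ \lnot (\lnot (\lnot b \lor ((a \to c) \land (c \to a))) \lor c) \lor \lnot a   [eliminate \leftrightarrow]
≡ \lnot (\lnot (\lnot b \lor ((\lnot a \lor c) \land (c \to a))) \lor c) \lor \lnot a   [eliminate \to]
≡ \lnot (\lnot (\lnot b \lor ((\lnot a \lor c) \land (\lnot c \lor a))) \lor c) \lor \lnot a   [eliminate \to]
≡ (\lnot \lnot (\lnot b \lor ((\lnot a \lor c) \land (\lnot c \lor a))) \land \lnot c) \lor \lnot a   [De Morgan]
≡ ((\lnot b \lor ((\lnot a \lor c) \land (\lnot c \lor a))) \land \lnot c) \lor \lnot a   [double negation]
≡ (\lnot b \lor \lnot a \lor c \lor \lnot a) \land (\lnot b \lor \lnot c \lor a \lor \lnot a) \land (\lnot c \lor \lnot a)   [distribute \lor over \land]
≡ (\lnot b \lor \lnot a \lor c) \land (\lnot c \lor \lnot a)   [simplify]

(\lnot b \lor \lnot a \lor c) \land (\lnot c \lor \lnot a)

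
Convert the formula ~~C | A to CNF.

~~C | A
= C | A   (double negation)

C | A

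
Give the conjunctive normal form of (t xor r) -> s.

(t xor r) -> s
⇔ ~(t xor r) | s
⇔ ~((t | r) & ~(t & r)) | s
⇔ ~(t | r) | ~~(t & r) | s
⇔ (~t & ~r) | ~~(t & r) | s
⇔ (~t & ~r) | (t & r) | s
⇔ (~t | t | s) & (~t | r | s) & (~r | t | s) & (~r | r | s)
⇔ (~t | r | s) & (~r | t | s)

(~t | r | s) & (~r | t | s)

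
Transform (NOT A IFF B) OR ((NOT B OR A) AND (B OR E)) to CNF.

(NOT A IFF B) OR ((NOT B OR A) AND (B OR E))
⇔ ((NOT A IMPLIES B) AND (B IMPLIES NOT A)) OR ((NOT B OR A) AND (B OR E))
⇔ ((NOT NOT A OR B) AND (B IMPLIES NOT A)) OR ((NOT B OR A) AND (B OR E))
⇔ ((NOT NOT A OR B) AND (NOT B OR NOT A)) OR ((NOT B OR A) AND (B OR E))
⇔ ((A OR B) AND (NOT B OR NOT A)) OR ((NOT B OR A) AND (B OR E))
⇔ (A OR B OR NOT B OR A) AND (A OR B OR B OR E) AND (NOT B OR NOT A OR NOT B OR A) AND (NOT B OR NOT A OR B OR E)
⇔ A OR B OR E

A OR B OR E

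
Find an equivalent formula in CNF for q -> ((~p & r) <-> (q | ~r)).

(~q | ~p) & (~q | r)

q -> ((~p & r) <-> (q | ~r))
≡ ~q | ((~p & r) <-> (q | ~r))   [eliminate ->]
≡ ~q | (((~p & r) -> (q | ~r)) & ((q | ~r) -> (~p & r)))   [eliminate <->]
≡ ~q | ((~(~p & r) | q | ~r) & ((q | ~r) -> (~p & r)))   [eliminate ->]
≡ ~q | ((~(~p & r) | q | ~r) & (~(q | ~r) | (~p & r)))   [eliminate ->]
≡ ~q | ((~~p | ~r | q | ~r) & (~(q | ~r) | (~p & r)))   [De Morgan]
≡ ~q | ((p | ~r | q | ~r) & (~(q | ~r) | (~p & r)))   [double negation]
≡ ~q | ((p | ~r | q | ~r) & ((~q & ~~r) | (~p & r)))   [De Morgan]
≡ ~q | ((p | ~r | q | ~r) & ((~q & r) | (~p & r)))   [double negation]
≡ (~q | p | ~r | q | ~r) & (~q | ~q | ~p) & (~q | ~q | r) & (~q | r | ~p) & (~q | r | r)   [distribute | over &]
≡ (~q | ~p) & (~q | r)   [simplify]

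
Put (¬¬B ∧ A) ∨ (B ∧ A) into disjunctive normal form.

B ∧ A

(¬¬B ∧ A) ∨ (B ∧ A)
⇔ (B ∧ A) ∨ (B ∧ A)   (double negation)
⇔ B ∧ A   (simplify)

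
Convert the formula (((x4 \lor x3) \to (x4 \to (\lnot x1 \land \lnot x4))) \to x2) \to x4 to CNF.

(((x4 \lor x3) \to (x4 \to (\lnot x1 \land \lnot x4))) \to x2) \to x4
⇔ \lnot (((x4 \lor x3) \to (x4 \to (\lnot x1 \land \lnot x4))) \to x2) \lor x4   [eliminate \to]
⇔ \lnot (\lnot ((x4 \lor x3) \to (x4 \to (\lnot x1 \land \lnot x4))) \lor x2) \lor x4   [eliminate \to]
⇔ \lnot (\lnot (\lnot (x4 \lor x3) \lor (x4 \to (\lnot x1 \land \lnot x4))) \lor x2) \lor x4   [eliminate \to]
⇔ \lnot (\lnot (\lnot (x4 \lor x3) \lor \lnot x4 \lor (\lnot x1 \land \lnot x4)) \lor x2) \lor x4   [eliminate \to]
⇔ (\lnot \lnot (\lnot (x4 \lor x3) \lor \lnot x4 \lor (\lnot x1 \land \lnot x4)) \land \lnot x2) \lor x4   [De Morgan]
⇔ ((\lnot (x4 \lor x3) \lor \lnot x4 \lor (\lnot x1 \land \lnot x4)) \land \lnot x2) \lor x4   [double negation]
⇔ (((\lnot x4 \land \lnot x3) \lor \lnot x4 \lor (\lnot x1 \land \lnot x4)) \land \lnot x2) \lor x4   [De Morgan]
⇔ (\lnot x4 \lor \lnot x4 \lor \lnot x1 \lor x4) \land (\lnot x4 \lor \lnot x4 \lor \lnot x4 \lor x4) \land (\lnot x3 \lor \lnot x4 \lor \lnot x1 \lor x4) \land (\lnot x3 \lor \lnot x4 \lor \lnot x4 \lor x4) \land (\lnot x2 \lor x4)   [distribute \lor over \land]
⇔ \lnot x2 \lor x4   [simplify]

\lnot x2 \lor x4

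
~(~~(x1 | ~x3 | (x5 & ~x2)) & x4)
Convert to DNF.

~(~~(x1 | ~x3 | (x5 & ~x2)) & x4)
≡ ~~~(x1 | ~x3 | (x5 & ~x2)) | ~x4
≡ ~(x1 | ~x3 | (x5 & ~x2)) | ~x4
≡ (~x1 & ~~x3 & ~(x5 & ~x2)) | ~x4
≡ (~x1 & x3 & ~(x5 & ~x2)) | ~x4
≡ (~x1 & x3 & (~x5 | ~~x2)) | ~x4
≡ (~x1 & x3 & (~x5 | x2)) | ~x4
≡ (~x1 & x3 & ~x5) | (~x1 & x3 & x2) | ~x4

(~x1 & x3 & ~x5) | (~x1 & x3 & x2) | ~x4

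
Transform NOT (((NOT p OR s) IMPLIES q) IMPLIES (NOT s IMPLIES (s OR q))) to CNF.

NOT (((NOT p OR s) IMPLIES q) IMPLIES (NOT s IMPLIES (s OR q)))
≡ NOT (NOT ((NOT p OR s) IMPLIES q) OR (NOT s IMPLIES (s OR q)))   [eliminate IMPLIES]
≡ NOT (NOT (NOT (NOT p OR s) OR q) OR (NOT s IMPLIES (s OR q)))   [eliminate IMPLIES]
≡ NOT (NOT (NOT (NOT p OR s) OR q) OR NOT NOT s OR s OR q)   [eliminate IMPLIES]
≡ NOT NOT (NOT (NOT p OR s) OR q) AND NOT NOT NOT s AND NOT s AND NOT q   [De Morgan]
≡ (NOT (NOT p OR s) OR q) AND NOT NOT NOT s AND NOT s AND NOT q   [double negation]
≡ ((NOT NOT p AND NOT s) OR q) AND NOT NOT NOT s AND NOT s AND NOT q   [De Morgan]
≡ ((p AND NOT s) OR q) AND NOT NOT NOT s AND NOT s AND NOT q   [double negation]
≡ ((p AND NOT s) OR q) AND NOT s AND NOT s AND NOT q   [double negation]
≡ (p OR q) AND (NOT s OR q) AND NOT s AND NOT s AND NOT q   [distribute OR over AND]
≡ (p OR q) AND NOT s AND NOT q   [simplify]

(p OR q) AND NOT s AND NOT q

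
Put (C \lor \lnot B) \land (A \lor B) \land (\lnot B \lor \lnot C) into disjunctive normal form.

\lnot B \land A

(C \lor \lnot B) \land (A \lor B) \land (\lnot B \lor \lnot C)
⇔ (C \land A \land \lnot B) \lor (C \land A \land \lnot C) \lor (C \land B \land \lnot B) \lor (C \land B \land \lnot C) \lor (\lnot B \land A \land \lnot B) \lor (\lnot B \land A \land \lnot C) \lor (\lnot B \land B \land \lnot B) \lor (\lnot B \land B \land \lnot C)   (distribute \land over \lor)
⇔ \lnot B \land A   (simplify)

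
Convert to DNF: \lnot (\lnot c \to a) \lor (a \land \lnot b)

\lnot (\lnot c \to a) \lor (a \land \lnot b)
≡ \lnot (\lnot \lnot c \lor a) \lor (a \land \lnot b)
≡ (\lnot \lnot \lnot c \land \lnot a) \lor (a \land \lnot b)
≡ (\lnot c \land \lnot a) \lor (a \land \lnot b)

(\lnot c \land \lnot a) \lor (a \land \lnot b)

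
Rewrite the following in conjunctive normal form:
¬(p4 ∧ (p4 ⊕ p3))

¬p4 ∨ p3

¬(p4 ∧ (p4 ⊕ p3))
⇔ ¬(p4 ∧ (p4 ∨ p3) ∧ ¬(p4 ∧ p3))   (expand ⊕)
⇔ ¬p4 ∨ ¬(p4 ∨ p3) ∨ ¬¬(p4 ∧ p3)   (De Morgan)
⇔ ¬p4 ∨ (¬p4 ∧ ¬p3) ∨ ¬¬(p4 ∧ p3)   (De Morgan)
⇔ ¬p4 ∨ (¬p4 ∧ ¬p3) ∨ (p4 ∧ p3)   (double negation)
⇔ (¬p4 ∨ ¬p4 ∨ p4) ∧ (¬p4 ∨ ¬p4 ∨ p3) ∧ (¬p4 ∨ ¬p3 ∨ p4) ∧ (¬p4 ∨ ¬p3 ∨ p3)   (distribute ∨ over ∧)
⇔ ¬p4 ∨ p3   (simplify)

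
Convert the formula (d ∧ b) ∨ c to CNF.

(d ∧ b) ∨ c
= (d ∨ c) ∧ (b ∨ c)   (distribute ∨ over ∧)

(d ∨ c) ∧ (b ∨ c)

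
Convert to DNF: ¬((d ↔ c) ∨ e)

(d ∧ ¬c ∧ ¬e) ∨ (c ∧ ¬d ∧ ¬e)

¬((d ↔ c) ∨ e)
≡ ¬(((d → c) ∧ (c → d)) ∨ e)   [eliminate ↔]
≡ ¬(((¬d ∨ c) ∧ (c → d)) ∨ e)   [eliminate →]
≡ ¬(((¬d ∨ c) ∧ (¬c ∨ d)) ∨ e)   [eliminate →]
≡ ¬((¬d ∨ c) ∧ (¬c ∨ d)) ∧ ¬e   [De Morgan]
≡ (¬(¬d ∨ c) ∨ ¬(¬c ∨ d)) ∧ ¬e   [De Morgan]
≡ ((¬¬d ∧ ¬c) ∨ ¬(¬c ∨ d)) ∧ ¬e   [De Morgan]
≡ ((d ∧ ¬c) ∨ ¬(¬c ∨ d)) ∧ ¬e   [double negation]
≡ ((d ∧ ¬c) ∨ (¬¬c ∧ ¬d)) ∧ ¬e   [De Morgan]
≡ ((d ∧ ¬c) ∨ (c ∧ ¬d)) ∧ ¬e   [double negation]
≡ (d ∧ ¬c ∧ ¬e) ∨ (c ∧ ¬d ∧ ¬e)   [distribute ∧ over ∨]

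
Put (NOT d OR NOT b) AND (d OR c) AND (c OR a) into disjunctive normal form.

(NOT d OR NOT b) AND (d OR c) AND (c OR a)
≡ (NOT d AND d AND c) OR (NOT d AND d AND a) OR (NOT d AND c AND c) OR (NOT d AND c AND a) OR (NOT b AND d AND c) OR (NOT b AND d AND a) OR (NOT b AND c AND c) OR (NOT b AND c AND a)   [distribute AND over OR]
≡ (NOT d AND c) OR (NOT b AND d AND a) OR (NOT b AND c)   [simplify]

(NOT d AND c) OR (NOT b AND d AND a) OR (NOT b AND c)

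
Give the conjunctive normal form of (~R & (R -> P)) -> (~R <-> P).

R | P

(~R & (R -> P)) -> (~R <-> P)
≡ ~(~R & (R -> P)) | (~R <-> P)   [eliminate ->]
≡ ~(~R & (~R | P)) | (~R <-> P)   [eliminate ->]
≡ ~(~R & (~R | P)) | ((~R -> P) & (P -> ~R))   [eliminate <->]
≡ ~(~R & (~R | P)) | ((~~R | P) & (P -> ~R))   [eliminate ->]
≡ ~(~R & (~R | P)) | ((~~R | P) & (~P | ~R))   [eliminate ->]
≡ ~~R | ~(~R | P) | ((~~R | P) & (~P | ~R))   [De Morgan]
≡ R | ~(~R | P) | ((~~R | P) & (~P | ~R))   [double negation]
≡ R | (~~R & ~P) | ((~~R | P) & (~P | ~R))   [De Morgan]
≡ R | (R & ~P) | ((~~R | P) & (~P | ~R))   [double negation]
≡ R | (R & ~P) | ((R | P) & (~P | ~R))   [double negation]
≡ (R | R | R | P) & (R | R | ~P | ~R) & (R | ~P | R | P) & (R | ~P | ~P | ~R)   [distribute | over &]
≡ R | P   [simplify]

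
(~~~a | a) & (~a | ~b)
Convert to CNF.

(~~~a | a) & (~a | ~b)
= (~a | a) & (~a | ~b)   [double negation]
= ~a | ~b   [simplify]

~a | ~b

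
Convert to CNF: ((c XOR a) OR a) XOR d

(c OR a OR d) AND (NOT c OR a OR NOT d) AND (NOT a OR NOT d)

((c XOR a) OR a) XOR d
= ((c XOR a) OR a OR d) AND NOT (((c XOR a) OR a) AND d)   (expand XOR)
= (((c OR a) AND NOT (c AND a)) OR a OR d) AND NOT (((c XOR a) OR a) AND d)   (expand XOR)
= (((c OR a) AND NOT (c AND a)) OR a OR d) AND NOT ((((c OR a) AND NOT (c AND a)) OR a) AND d)   (expand XOR)
= (((c OR a) AND (NOT c OR NOT a)) OR a OR d) AND NOT ((((c OR a) AND NOT (c AND a)) OR a) AND d)   (De Morgan)
= (((c OR a) AND (NOT c OR NOT a)) OR a OR d) AND (NOT (((c OR a) AND NOT (c AND a)) OR a) OR NOT d)   (De Morgan)
= (((c OR a) AND (NOT c OR NOT a)) OR a OR d) AND ((NOT ((c OR a) AND NOT (c AND a)) AND NOT a) OR NOT d)   (De Morgan)
= (((c OR a) AND (NOT c OR NOT a)) OR a OR d) AND (((NOT (c OR a) OR NOT NOT (c AND a)) AND NOT a) OR NOT d)   (De Morgan)
= (((c OR a) AND (NOT c OR NOT a)) OR a OR d) AND ((((NOT c AND NOT a) OR NOT NOT (c AND a)) AND NOT a) OR NOT d)   (De Morgan)
= (((c OR a) AND (NOT c OR NOT a)) OR a OR d) AND ((((NOT c AND NOT a) OR (c AND a)) AND NOT a) OR NOT d)   (double negation)
= (c OR a OR a OR d) AND (NOT c OR NOT a OR a OR d) AND (NOT c OR c OR NOT d) AND (NOT c OR a OR NOT d) AND (NOT a OR c OR NOT d) AND (NOT a OR a OR NOT d) AND (NOT a OR NOT d)   (distribute OR over AND)
= (c OR a OR d) AND (NOT c OR a OR NOT d) AND (NOT a OR NOT d)   (simplify)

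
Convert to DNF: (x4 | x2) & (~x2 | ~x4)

(x4 | x2) & (~x2 | ~x4)
≡ (x4 & ~x2) | (x4 & ~x4) | (x2 & ~x2) | (x2 & ~x4)
≡ (x4 & ~x2) | (x2 & ~x4)

(x4 & ~x2) | (x2 & ~x4)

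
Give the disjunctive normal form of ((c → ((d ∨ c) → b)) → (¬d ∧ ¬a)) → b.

((c → ((d ∨ c) → b)) → (¬d ∧ ¬a)) → b
= ¬((c → ((d ∨ c) → b)) → (¬d ∧ ¬a)) ∨ b   [eliminate →]
= ¬(¬(c → ((d ∨ c) → b)) ∨ (¬d ∧ ¬a)) ∨ b   [eliminate →]
= ¬(¬(¬c ∨ ((d ∨ c) → b)) ∨ (¬d ∧ ¬a)) ∨ b   [eliminate →]
= ¬(¬(¬c ∨ ¬(d ∨ c) ∨ b) ∨ (¬d ∧ ¬a)) ∨ b   [eliminate →]
= (¬¬(¬c ∨ ¬(d ∨ c) ∨ b) ∧ ¬(¬d ∧ ¬a)) ∨ b   [De Morgan]
= ((¬c ∨ ¬(d ∨ c) ∨ b) ∧ ¬(¬d ∧ ¬a)) ∨ b   [double negation]
= ((¬c ∨ (¬d ∧ ¬c) ∨ b) ∧ ¬(¬d ∧ ¬a)) ∨ b   [De Morgan]
= ((¬c ∨ (¬d ∧ ¬c) ∨ b) ∧ (¬¬d ∨ ¬¬a)) ∨ b   [De Morgan]
= ((¬c ∨ (¬d ∧ ¬c) ∨ b) ∧ (d ∨ ¬¬a)) ∨ b   [double negation]
= ((¬c ∨ (¬d ∧ ¬c) ∨ b) ∧ (d ∨ a)) ∨ b   [double negation]
= (¬c ∧ d) ∨ (¬c ∧ a) ∨ (¬d ∧ ¬c ∧ d) ∨ (¬d ∧ ¬c ∧ a) ∨ (b ∧ d) ∨ (b ∧ a) ∨ b   [distribute ∧ over ∨]
= (¬c ∧ d) ∨ (¬c ∧ a) ∨ b   [simplify]

(¬c ∧ d) ∨ (¬c ∧ a) ∨ b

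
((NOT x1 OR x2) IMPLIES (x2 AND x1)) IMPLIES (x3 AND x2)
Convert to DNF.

((NOT x1 OR x2) IMPLIES (x2 AND x1)) IMPLIES (x3 AND x2)
⇔ NOT ((NOT x1 OR x2) IMPLIES (x2 AND x1)) OR (x3 AND x2)   [eliminate IMPLIES]
⇔ NOT (NOT (NOT x1 OR x2) OR (x2 AND x1)) OR (x3 AND x2)   [eliminate IMPLIES]
⇔ (NOT NOT (NOT x1 OR x2) AND NOT (x2 AND x1)) OR (x3 AND x2)   [De Morgan]
⇔ ((NOT x1 OR x2) AND NOT (x2 AND x1)) OR (x3 AND x2)   [double negation]
⇔ ((NOT x1 OR x2) AND (NOT x2 OR NOT x1)) OR (x3 AND x2)   [De Morgan]
⇔ (NOT x1 AND NOT x2) OR (NOT x1 AND NOT x1) OR (x2 AND NOT x2) OR (x2 AND NOT x1) OR (x3 AND x2)   [distribute AND over OR]
⇔ NOT x1 OR (x3 AND x2)   [simplify]

NOT x1 OR (x3 AND x2)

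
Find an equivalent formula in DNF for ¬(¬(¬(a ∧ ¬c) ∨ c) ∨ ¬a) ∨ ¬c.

¬(¬(¬(a ∧ ¬c) ∨ c) ∨ ¬a) ∨ ¬c
⇔ (¬¬(¬(a ∧ ¬c) ∨ c) ∧ ¬¬a) ∨ ¬c   (De Morgan)
⇔ ((¬(a ∧ ¬c) ∨ c) ∧ ¬¬a) ∨ ¬c   (double negation)
⇔ ((¬a ∨ ¬¬c ∨ c) ∧ ¬¬a) ∨ ¬c   (De Morgan)
⇔ ((¬a ∨ c ∨ c) ∧ ¬¬a) ∨ ¬c   (double negation)
⇔ ((¬a ∨ c ∨ c) ∧ a) ∨ ¬c   (double negation)
⇔ (¬a ∧ a) ∨ (c ∧ a) ∨ (c ∧ a) ∨ ¬c   (distribute ∧ over ∨)
⇔ (c ∧ a) ∨ ¬c   (simplify)

(c ∧ a) ∨ ¬c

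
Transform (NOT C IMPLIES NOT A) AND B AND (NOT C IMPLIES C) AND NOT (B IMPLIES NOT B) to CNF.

B AND C

(NOT C IMPLIES NOT A) AND B AND (NOT C IMPLIES C) AND NOT (B IMPLIES NOT B)
⇔ (NOT NOT C OR NOT A) AND B AND (NOT C IMPLIES C) AND NOT (B IMPLIES NOT B)   [eliminate IMPLIES]
⇔ (NOT NOT C OR NOT A) AND B AND (NOT NOT C OR C) AND NOT (B IMPLIES NOT B)   [eliminate IMPLIES]
⇔ (NOT NOT C OR NOT A) AND B AND (NOT NOT C OR C) AND NOT (NOT B OR NOT B)   [eliminate IMPLIES]
⇔ (C OR NOT A) AND B AND (NOT NOT C OR C) AND NOT (NOT B OR NOT B)   [double negation]
⇔ (C OR NOT A) AND B AND (C OR C) AND NOT (NOT B OR NOT B)   [double negation]
⇔ (C OR NOT A) AND B AND (C OR C) AND NOT NOT B AND NOT NOT B   [De Morgan]
⇔ (C OR NOT A) AND B AND (C OR C) AND B AND NOT NOT B   [double negation]
⇔ (C OR NOT A) AND B AND (C OR C) AND B AND B   [double negation]
⇔ B AND C   [simplify]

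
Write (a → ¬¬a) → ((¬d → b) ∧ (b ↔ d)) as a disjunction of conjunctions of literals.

d ∧ b

(a → ¬¬a) → ((¬d → b) ∧ (b ↔ d))
≡ ¬(a → ¬¬a) ∨ ((¬d → b) ∧ (b ↔ d))   [eliminate →]
≡ ¬(¬a ∨ ¬¬a) ∨ ((¬d → b) ∧ (b ↔ d))   [eliminate →]
≡ ¬(¬a ∨ ¬¬a) ∨ ((¬¬d ∨ b) ∧ (b ↔ d))   [eliminate →]
≡ ¬(¬a ∨ ¬¬a) ∨ ((¬¬d ∨ b) ∧ (b → d) ∧ (d → b))   [eliminate ↔]
≡ ¬(¬a ∨ ¬¬a) ∨ ((¬¬d ∨ b) ∧ (¬b ∨ d) ∧ (d → b))   [eliminate →]
≡ ¬(¬a ∨ ¬¬a) ∨ ((¬¬d ∨ b) ∧ (¬b ∨ d) ∧ (¬d ∨ b))   [eliminate →]
≡ (¬¬a ∧ ¬¬¬a) ∨ ((¬¬d ∨ b) ∧ (¬b ∨ d) ∧ (¬d ∨ b))   [De Morgan]
≡ (a ∧ ¬¬¬a) ∨ ((¬¬d ∨ b) ∧ (¬b ∨ d) ∧ (¬d ∨ b))   [double negation]
≡ (a ∧ ¬a) ∨ ((¬¬d ∨ b) ∧ (¬b ∨ d) ∧ (¬d ∨ b))   [double negation]
≡ (a ∧ ¬a) ∨ ((d ∨ b) ∧ (¬b ∨ d) ∧ (¬d ∨ b))   [double negation]
≡ (a ∧ ¬a) ∨ (d ∧ ¬b ∧ ¬d) ∨ (d ∧ ¬b ∧ b) ∨ (d ∧ d ∧ ¬d) ∨ (d ∧ d ∧ b) ∨ (b ∧ ¬b ∧ ¬d) ∨ (b ∧ ¬b ∧ b) ∨ (b ∧ d ∧ ¬d) ∨ (b ∧ d ∧ b)   [distribute ∧ over ∨]
≡ d ∧ b   [simplify]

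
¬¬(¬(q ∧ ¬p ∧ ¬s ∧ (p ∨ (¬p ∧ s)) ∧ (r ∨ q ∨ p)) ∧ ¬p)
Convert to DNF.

¬¬(¬(q ∧ ¬p ∧ ¬s ∧ (p ∨ (¬p ∧ s)) ∧ (r ∨ q ∨ p)) ∧ ¬p)
⇔ ¬(q ∧ ¬p ∧ ¬s ∧ (p ∨ (¬p ∧ s)) ∧ (r ∨ q ∨ p)) ∧ ¬p   (double negation)
⇔ (¬q ∨ ¬¬p ∨ ¬¬s ∨ ¬(p ∨ (¬p ∧ s)) ∨ ¬(r ∨ q ∨ p)) ∧ ¬p   (De Morgan)
⇔ (¬q ∨ p ∨ ¬¬s ∨ ¬(p ∨ (¬p ∧ s)) ∨ ¬(r ∨ q ∨ p)) ∧ ¬p   (double negation)
⇔ (¬q ∨ p ∨ s ∨ ¬(p ∨ (¬p ∧ s)) ∨ ¬(r ∨ q ∨ p)) ∧ ¬p   (double negation)
⇔ (¬q ∨ p ∨ s ∨ (¬p ∧ ¬(¬p ∧ s)) ∨ ¬(r ∨ q ∨ p)) ∧ ¬p   (De Morgan)
⇔ (¬q ∨ p ∨ s ∨ (¬p ∧ (¬¬p ∨ ¬s)) ∨ ¬(r ∨ q ∨ p)) ∧ ¬p   (De Morgan)
⇔ (¬q ∨ p ∨ s ∨ (¬p ∧ (p ∨ ¬s)) ∨ ¬(r ∨ q ∨ p)) ∧ ¬p   (double negation)
⇔ (¬q ∨ p ∨ s ∨ (¬p ∧ (p ∨ ¬s)) ∨ (¬r ∧ ¬q ∧ ¬p)) ∧ ¬p   (De Morgan)
⇔ (¬q ∧ ¬p) ∨ (p ∧ ¬p) ∨ (s ∧ ¬p) ∨ (¬p ∧ p ∧ ¬p) ∨ (¬p ∧ ¬s ∧ ¬p) ∨ (¬r ∧ ¬q ∧ ¬p ∧ ¬p)   (distribute ∧ over ∨)
⇔ (¬q ∧ ¬p) ∨ (s ∧ ¬p) ∨ (¬p ∧ ¬s)   (simplify)

(¬q ∧ ¬p) ∨ (s ∧ ¬p) ∨ (¬p ∧ ¬s)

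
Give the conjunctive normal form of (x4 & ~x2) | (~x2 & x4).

(x4 & ~x2) | (~x2 & x4)
≡ (x4 | ~x2) & (x4 | x4) & (~x2 | ~x2) & (~x2 | x4)   [distribute | over &]
≡ x4 & ~x2   [simplify]

x4 & ~x2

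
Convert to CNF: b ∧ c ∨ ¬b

b ∧ c ∨ ¬b
≡ (b ∨ ¬b) ∧ (c ∨ ¬b)   [distribute ∨ over ∧]
≡ c ∨ ¬b   [simplify]

c ∨ ¬b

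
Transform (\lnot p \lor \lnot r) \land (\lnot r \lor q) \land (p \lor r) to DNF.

(\lnot p \land q \land r) \lor (\lnot r \land p)

(\lnot p \lor \lnot r) \land (\lnot r \lor q) \land (p \lor r)
= (\lnot p \land \lnot r \land p) \lor (\lnot p \land \lnot r \land r) \lor (\lnot p \land q \land p) \lor (\lnot p \land q \land r) \lor (\lnot r \land \lnot r \land p) \lor (\lnot r \land \lnot r \land r) \lor (\lnot r \land q \land p) \lor (\lnot r \land q \land r)
= (\lnot p \land q \land r) \lor (\lnot r \land p)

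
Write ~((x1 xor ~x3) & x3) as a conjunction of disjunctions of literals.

~((x1 xor ~x3) & x3)
⇔ ~((x1 | ~x3) & ~(x1 & ~x3) & x3)
⇔ ~(x1 | ~x3) | ~~(x1 & ~x3) | ~x3
⇔ (~x1 & ~~x3) | ~~(x1 & ~x3) | ~x3
⇔ (~x1 & x3) | ~~(x1 & ~x3) | ~x3
⇔ (~x1 & x3) | (x1 & ~x3) | ~x3
⇔ (~x1 | x1 | ~x3) & (~x1 | ~x3 | ~x3) & (x3 | x1 | ~x3) & (x3 | ~x3 | ~x3)
⇔ ~x1 | ~x3

~x1 | ~x3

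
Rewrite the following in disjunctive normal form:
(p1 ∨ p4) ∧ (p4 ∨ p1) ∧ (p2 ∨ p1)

p1 ∨ (p4 ∧ p2)

(p1 ∨ p4) ∧ (p4 ∨ p1) ∧ (p2 ∨ p1)
⇔ (p1 ∧ p4 ∧ p2) ∨ (p1 ∧ p4 ∧ p1) ∨ (p1 ∧ p1 ∧ p2) ∨ (p1 ∧ p1 ∧ p1) ∨ (p4 ∧ p4 ∧ p2) ∨ (p4 ∧ p4 ∧ p1) ∨ (p4 ∧ p1 ∧ p2) ∨ (p4 ∧ p1 ∧ p1)
⇔ p1 ∨ (p4 ∧ p2)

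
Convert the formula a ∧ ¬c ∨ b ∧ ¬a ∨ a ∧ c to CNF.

a ∧ ¬c ∨ b ∧ ¬a ∨ a ∧ c
⇔ (a ∨ b ∨ a) ∧ (a ∨ b ∨ c) ∧ (a ∨ ¬a ∨ a) ∧ (a ∨ ¬a ∨ c) ∧ (¬c ∨ b ∨ a) ∧ (¬c ∨ b ∨ c) ∧ (¬c ∨ ¬a ∨ a) ∧ (¬c ∨ ¬a ∨ c)   [distribute ∨ over ∧]
⇔ a ∨ b   [simplify]

a ∨ b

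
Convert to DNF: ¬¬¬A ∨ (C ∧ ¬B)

¬¬¬A ∨ (C ∧ ¬B)
≡ ¬A ∨ (C ∧ ¬B)   (double negation)

¬A ∨ (C ∧ ¬B)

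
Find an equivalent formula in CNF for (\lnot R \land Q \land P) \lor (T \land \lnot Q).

(\lnot R \lor T) \land (\lnot R \lor \lnot Q) \land (Q \lor T) \land (P \lor T) \land (P \lor \lnot Q)

(\lnot R \land Q \land P) \lor (T \land \lnot Q)
⇔ (\lnot R \lor T) \land (\lnot R \lor \lnot Q) \land (Q \lor T) \land (Q \lor \lnot Q) \land (P \lor T) \land (P \lor \lnot Q)   [distribute \lor over \land]
⇔ (\lnot R \lor T) \land (\lnot R \lor \lnot Q) \land (Q \lor T) \land (P \lor T) \land (P \lor \lnot Q)   [simplify]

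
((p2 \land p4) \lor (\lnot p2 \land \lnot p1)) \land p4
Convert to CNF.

((p2 \land p4) \lor (\lnot p2 \land \lnot p1)) \land p4
≡ (p2 \lor \lnot p2) \land (p2 \lor \lnot p1) \land (p4 \lor \lnot p2) \land (p4 \lor \lnot p1) \land p4   [distribute \lor over \land]
≡ (p2 \lor \lnot p1) \land p4   [simplify]

(p2 \lor \lnot p1) \land p4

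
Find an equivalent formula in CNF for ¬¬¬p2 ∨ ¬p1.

¬¬¬p2 ∨ ¬p1
≡ ¬p2 ∨ ¬p1   — double negation

¬p2 ∨ ¬p1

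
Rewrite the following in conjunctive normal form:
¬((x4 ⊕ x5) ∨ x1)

(¬x4 ∨ x5) ∧ (¬x5 ∨ x4) ∧ ¬x1

¬((x4 ⊕ x5) ∨ x1)
= ¬(((x4 ∨ x5) ∧ ¬(x4 ∧ x5)) ∨ x1)   [expand ⊕]
= ¬((x4 ∨ x5) ∧ ¬(x4 ∧ x5)) ∧ ¬x1   [De Morgan]
= (¬(x4 ∨ x5) ∨ ¬¬(x4 ∧ x5)) ∧ ¬x1   [De Morgan]
= ((¬x4 ∧ ¬x5) ∨ ¬¬(x4 ∧ x5)) ∧ ¬x1   [De Morgan]
= ((¬x4 ∧ ¬x5) ∨ (x4 ∧ x5)) ∧ ¬x1   [double negation]
= (¬x4 ∨ x4) ∧ (¬x4 ∨ x5) ∧ (¬x5 ∨ x4) ∧ (¬x5 ∨ x5) ∧ ¬x1   [distribute ∨ over ∧]
= (¬x4 ∨ x5) ∧ (¬x5 ∨ x4) ∧ ¬x1   [simplify]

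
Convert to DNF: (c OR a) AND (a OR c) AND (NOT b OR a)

(c OR a) AND (a OR c) AND (NOT b OR a)
≡ (c AND a AND NOT b) OR (c AND a AND a) OR (c AND c AND NOT b) OR (c AND c AND a) OR (a AND a AND NOT b) OR (a AND a AND a) OR (a AND c AND NOT b) OR (a AND c AND a)   — distribute AND over OR
≡ (c AND NOT b) OR a   — simplify

(c AND NOT b) OR a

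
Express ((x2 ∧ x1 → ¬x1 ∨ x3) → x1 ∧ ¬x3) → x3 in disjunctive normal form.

((x2 ∧ x1 → ¬x1 ∨ x3) → x1 ∧ ¬x3) → x3
⇔ ¬((x2 ∧ x1 → ¬x1 ∨ x3) → x1 ∧ ¬x3) ∨ x3   [eliminate →]
⇔ ¬(¬(x2 ∧ x1 → ¬x1 ∨ x3) ∨ x1 ∧ ¬x3) ∨ x3   [eliminate →]
⇔ ¬(¬(¬(x2 ∧ x1) ∨ ¬x1 ∨ x3) ∨ x1 ∧ ¬x3) ∨ x3   [eliminate →]
⇔ ¬¬(¬(x2 ∧ x1) ∨ ¬x1 ∨ x3) ∧ ¬(x1 ∧ ¬x3) ∨ x3   [De Morgan]
⇔ (¬(x2 ∧ x1) ∨ ¬x1 ∨ x3) ∧ ¬(x1 ∧ ¬x3) ∨ x3   [double negation]
⇔ (¬x2 ∨ ¬x1 ∨ ¬x1 ∨ x3) ∧ ¬(x1 ∧ ¬x3) ∨ x3   [De Morgan]
⇔ (¬x2 ∨ ¬x1 ∨ ¬x1 ∨ x3) ∧ (¬x1 ∨ ¬¬x3) ∨ x3   [De Morgan]
⇔ (¬x2 ∨ ¬x1 ∨ ¬x1 ∨ x3) ∧ (¬x1 ∨ x3) ∨ x3   [double negation]
⇔ ¬x2 ∧ ¬x1 ∨ ¬x2 ∧ x3 ∨ ¬x1 ∧ ¬x1 ∨ ¬x1 ∧ x3 ∨ ¬x1 ∧ ¬x1 ∨ ¬x1 ∧ x3 ∨ x3 ∧ ¬x1 ∨ x3 ∧ x3 ∨ x3   [distribute ∧ over ∨]
⇔ ¬x1 ∨ x3   [simplify]

¬x1 ∨ x3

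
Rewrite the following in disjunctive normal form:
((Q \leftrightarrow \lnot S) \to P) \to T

(\lnot Q \land S \land \lnot P) \lor (\lnot S \land Q \land \lnot P) \lor T

((Q \leftrightarrow \lnot S) \to P) \to T
≡ \lnot ((Q \leftrightarrow \lnot S) \to P) \lor T   (eliminate \to)
≡ \lnot (\lnot (Q \leftrightarrow \lnot S) \lor P) \lor T   (eliminate \to)
≡ \lnot (\lnot ((Q \to \lnot S) \land (\lnot S \to Q)) \lor P) \lor T   (eliminate \leftrightarrow)
≡ \lnot (\lnot ((\lnot Q \lor \lnot S) \land (\lnot S \to Q)) \lor P) \lor T   (eliminate \to)
≡ \lnot (\lnot ((\lnot Q \lor \lnot S) \land (\lnot \lnot S \lor Q)) \lor P) \lor T   (eliminate \to)
≡ (\lnot \lnot ((\lnot Q \lor \lnot S) \land (\lnot \lnot S \lor Q)) \land \lnot P) \lor T   (De Morgan)
≡ ((\lnot Q \lor \lnot S) \land (\lnot \lnot S \lor Q) \land \lnot P) \lor T   (double negation)
≡ ((\lnot Q \lor \lnot S) \land (S \lor Q) \land \lnot P) \lor T   (double negation)
≡ (\lnot Q \land S \land \lnot P) \lor (\lnot Q \land Q \land \lnot P) \lor (\lnot S \land S \land \lnot P) \lor (\lnot S \land Q \land \lnot P) \lor T   (distribute \land over \lor)
≡ (\lnot Q \land S \land \lnot P) \lor (\lnot S \land Q \land \lnot P) \lor T   (simplify)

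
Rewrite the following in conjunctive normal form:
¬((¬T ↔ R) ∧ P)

¬((¬T ↔ R) ∧ P)
⇔ ¬((¬T → R) ∧ (R → ¬T) ∧ P)   [eliminate ↔]
⇔ ¬((¬¬T ∨ R) ∧ (R → ¬T) ∧ P)   [eliminate →]
⇔ ¬((¬¬T ∨ R) ∧ (¬R ∨ ¬T) ∧ P)   [eliminate →]
⇔ ¬(¬¬T ∨ R) ∨ ¬(¬R ∨ ¬T) ∨ ¬P   [De Morgan]
⇔ (¬¬¬T ∧ ¬R) ∨ ¬(¬R ∨ ¬T) ∨ ¬P   [De Morgan]
⇔ (¬T ∧ ¬R) ∨ ¬(¬R ∨ ¬T) ∨ ¬P   [double negation]
⇔ (¬T ∧ ¬R) ∨ (¬¬R ∧ ¬¬T) ∨ ¬P   [De Morgan]
⇔ (¬T ∧ ¬R) ∨ (R ∧ ¬¬T) ∨ ¬P   [double negation]
⇔ (¬T ∧ ¬R) ∨ (R ∧ T) ∨ ¬P   [double negation]
⇔ (¬T ∨ R ∨ ¬P) ∧ (¬T ∨ T ∨ ¬P) ∧ (¬R ∨ R ∨ ¬P) ∧ (¬R ∨ T ∨ ¬P)   [distribute ∨ over ∧]
⇔ (¬T ∨ R ∨ ¬P) ∧ (¬R ∨ T ∨ ¬P)   [simplify]

(¬T ∨ R ∨ ¬P) ∧ (¬R ∨ T ∨ ¬P)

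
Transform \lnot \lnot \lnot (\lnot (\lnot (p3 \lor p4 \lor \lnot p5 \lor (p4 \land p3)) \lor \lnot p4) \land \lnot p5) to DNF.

\lnot p4 \lor p5

\lnot \lnot \lnot (\lnot (\lnot (p3 \lor p4 \lor \lnot p5 \lor (p4 \land p3)) \lor \lnot p4) \land \lnot p5)
≡ \lnot (\lnot (\lnot (p3 \lor p4 \lor \lnot p5 \lor (p4 \land p3)) \lor \lnot p4) \land \lnot p5)   [double negation]
≡ \lnot \lnot (\lnot (p3 \lor p4 \lor \lnot p5 \lor (p4 \land p3)) \lor \lnot p4) \lor \lnot \lnot p5   [De Morgan]
≡ \lnot (p3 \lor p4 \lor \lnot p5 \lor (p4 \land p3)) \lor \lnot p4 \lor \lnot \lnot p5   [double negation]
≡ (\lnot p3 \land \lnot p4 \land \lnot \lnot p5 \land \lnot (p4 \land p3)) \lor \lnot p4 \lor \lnot \lnot p5   [De Morgan]
≡ (\lnot p3 \land \lnot p4 \land p5 \land \lnot (p4 \land p3)) \lor \lnot p4 \lor \lnot \lnot p5   [double negation]
≡ (\lnot p3 \land \lnot p4 \land p5 \land (\lnot p4 \lor \lnot p3)) \lor \lnot p4 \lor \lnot \lnot p5   [De Morgan]
≡ (\lnot p3 \land \lnot p4 \land p5 \land (\lnot p4 \lor \lnot p3)) \lor \lnot p4 \lor p5   [double negation]
≡ (\lnot p3 \land \lnot p4 \land p5 \land \lnot p4) \lor (\lnot p3 \land \lnot p4 \land p5 \land \lnot p3) \lor \lnot p4 \lor p5   [distribute \land over \lor]
≡ \lnot p4 \lor p5   [simplify]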